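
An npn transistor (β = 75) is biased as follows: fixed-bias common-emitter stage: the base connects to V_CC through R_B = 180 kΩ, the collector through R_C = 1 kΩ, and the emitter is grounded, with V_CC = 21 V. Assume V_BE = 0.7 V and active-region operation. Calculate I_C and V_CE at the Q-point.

I_C ≈ 8.5 mA, V_CE ≈ 13 V

Base loop: V_CC = I_B·R_B + V_BE, so I_B = (21 − 0.7)/180 kΩ = 0.113 mA.
In the active region I_C = β·I_B = 75 × 0.113 = 8.46 mA.
Collector loop: V_CE = V_CC − I_C·R_C = 21 − 8.46×1 = 12.5 V.
Since V_CE = 12.5 V > V_CE(sat) ≈ 0.2 V, the transistor is in the active region as assumed.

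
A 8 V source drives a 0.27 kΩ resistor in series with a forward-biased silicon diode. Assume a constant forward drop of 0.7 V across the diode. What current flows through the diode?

KVL around the loop: 8 = V_D + I·R = 0.7 + I × 0.27 kΩ.
So I = (8 − 0.7) / 0.27 kΩ = 7.3 / 0.27 = 27 mA.

I ≈ 27 mA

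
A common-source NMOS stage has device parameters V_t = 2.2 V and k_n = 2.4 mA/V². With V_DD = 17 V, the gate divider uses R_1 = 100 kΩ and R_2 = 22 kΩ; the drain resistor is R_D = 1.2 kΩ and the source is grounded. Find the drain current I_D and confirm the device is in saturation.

V_G = V_DD·R_2/(R_1+R_2) = 17×22/122 = 3.07 V. With the source grounded, V_GS = V_G = 3.07 V.
Assume saturation: I_D = (k_n/2)(V_GS − V_t)² = (2.4/2)×(3.07 − 2.2)² = 1.2×0.866² = 0.899 mA.
V_DS = V_DD − I_D·R_D = 17 − 0.899×1.2 = 15.9 V.
Saturation requires V_DS ≥ V_GS − V_t = 0.866 V; 15.9 ≥ 0.866 ✓.

I_D ≈ 0.9 mA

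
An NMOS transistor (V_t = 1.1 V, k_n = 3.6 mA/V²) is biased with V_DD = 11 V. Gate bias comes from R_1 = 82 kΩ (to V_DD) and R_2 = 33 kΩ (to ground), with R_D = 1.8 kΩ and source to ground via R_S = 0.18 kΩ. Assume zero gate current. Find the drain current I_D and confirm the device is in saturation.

I_D ≈ 3.6 mA

V_G = V_DD·R_2/(R_1+R_2) = 11×33/115 = 3.16 V.
Assume saturation: I_D = (k_n/2)(V_GS − V_t)² with V_GS = V_G − I_D·R_S = 3.16 − 0.18·I_D.
Substituting gives 0.0583·I_D² − 2.33·I_D + 7.61 = 0, with roots I_D = 3.58 or 36.4 mA.
The root I_D = 36.4 mA gives V_GS = -3.4 V ≤ V_t, so take I_D = 3.58 mA.
Then V_GS = 2.51 V and V_DS = V_DD − I_D(R_D+R_S) = 11 − 3.58×1.98 = 3.9 V.
Saturation requires V_DS ≥ V_GS − V_t = 1.41 V; 3.9 ≥ 1.41 ✓.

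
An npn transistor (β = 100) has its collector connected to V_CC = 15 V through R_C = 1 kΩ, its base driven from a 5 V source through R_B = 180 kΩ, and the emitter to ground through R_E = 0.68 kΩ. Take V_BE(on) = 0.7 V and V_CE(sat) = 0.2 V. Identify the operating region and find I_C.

Assume active. Base-emitter loop: I_B = (V_BB − V_BE)/(R_B + (β+1)R_E) = (5 − 0.7)/(180 + 101×0.68) = 0.0173 mA.
I_C = β·I_B = 100×0.0173 = 1.73 mA.
V_CE = V_CC − I_C·R_C − I_E·R_E = 15 − 1.73×1 − 1.75×0.68 = 12.1 V > V_CE(sat), so the active-region assumption holds.

active; I_C ≈ 1.7 mA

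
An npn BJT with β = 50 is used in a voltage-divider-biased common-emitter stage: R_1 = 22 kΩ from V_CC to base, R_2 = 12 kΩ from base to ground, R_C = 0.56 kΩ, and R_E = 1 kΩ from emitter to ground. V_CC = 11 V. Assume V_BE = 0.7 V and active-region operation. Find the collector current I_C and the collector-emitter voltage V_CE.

Thevenize the base divider: V_Th = V_CC·R_2/(R_1+R_2) = 11×12/34 = 3.88 V, R_Th = R_1‖R_2 = 7.76 kΩ.
Base-emitter loop: V_Th = I_B·R_Th + V_BE + (β+1)I_B·R_E, so I_B = (3.88 − 0.7) / (7.76 + 51×1) = 0.0542 mA.
I_C = β·I_B = 50×0.0542 = 2.71 mA, and I_E = (β+1)I_B = 2.76 mA.
V_CE = V_CC − I_C·R_C − I_E·R_E = 11 − 2.71×0.56 − 2.76×1 = 6.72 V.
V_CE = 6.72 V > 0.2 V confirms active-region operation.

I_C ≈ 2.7 mA, V_CE ≈ 6.7 V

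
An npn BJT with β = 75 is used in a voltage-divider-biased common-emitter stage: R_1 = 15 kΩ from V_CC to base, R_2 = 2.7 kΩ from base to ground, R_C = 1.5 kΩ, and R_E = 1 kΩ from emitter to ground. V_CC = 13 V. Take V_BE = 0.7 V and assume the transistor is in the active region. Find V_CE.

V_CE ≈ 9.9 V

Thevenize the base divider: V_Th = V_CC·R_2/(R_1+R_2) = 13×2.7/17.7 = 1.98 V, R_Th = R_1‖R_2 = 2.29 kΩ.
Base-emitter loop: V_Th = I_B·R_Th + V_BE + (β+1)I_B·R_E, so I_B = (1.98 − 0.7) / (2.29 + 76×1) = 0.0164 mA.
I_C = β·I_B = 75×0.0164 = 1.23 mA, and I_E = (β+1)I_B = 1.25 mA.
V_CE = V_CC − I_C·R_C − I_E·R_E = 13 − 1.23×1.5 − 1.25×1 = 9.91 V.
V_CE = 9.91 V > 0.2 V confirms active-region operation.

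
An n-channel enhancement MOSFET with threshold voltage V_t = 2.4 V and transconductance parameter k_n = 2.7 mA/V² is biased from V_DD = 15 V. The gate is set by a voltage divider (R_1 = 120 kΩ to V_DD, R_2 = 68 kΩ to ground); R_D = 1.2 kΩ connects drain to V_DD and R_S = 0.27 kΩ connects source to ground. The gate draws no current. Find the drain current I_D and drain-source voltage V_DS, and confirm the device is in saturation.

I_D ≈ 4.5 mA, V_DS ≈ 8.4 V

V_G = V_DD·R_2/(R_1+R_2) = 15×68/188 = 5.43 V.
Assume saturation: I_D = (k_n/2)(V_GS − V_t)² with V_GS = V_G − I_D·R_S = 5.43 − 0.27·I_D.
Substituting gives 0.0984·I_D² − 3.21·I_D + 12.4 = 0, with roots I_D = 4.47 or 28.1 mA.
The root I_D = 28.1 mA gives V_GS = -2.16 V ≤ V_t, so take I_D = 4.47 mA.
Then V_GS = 4.22 V and V_DS = V_DD − I_D(R_D+R_S) = 15 − 4.47×1.47 = 8.43 V.
Saturation requires V_DS ≥ V_GS − V_t = 1.82 V; 8.43 ≥ 1.82 ✓.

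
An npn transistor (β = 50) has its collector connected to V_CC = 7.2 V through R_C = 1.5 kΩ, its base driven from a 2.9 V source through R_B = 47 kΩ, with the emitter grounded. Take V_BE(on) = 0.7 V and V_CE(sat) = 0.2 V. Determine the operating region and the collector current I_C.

active; I_C ≈ 2.3 mA

Assume active. Base-emitter loop: I_B = (V_BB − V_BE)/R_B = (2.9 − 0.7)/47 = 0.0468 mA.
I_C = β·I_B = 50×0.0468 = 2.34 mA.
V_CE = V_CC − I_C·R_C = 7.2 − 2.34×1.5 = 3.69 V > V_CE(sat), so the active-region assumption holds.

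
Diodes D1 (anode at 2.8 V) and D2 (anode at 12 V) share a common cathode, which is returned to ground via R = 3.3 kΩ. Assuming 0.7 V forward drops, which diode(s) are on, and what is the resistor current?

Assume both conduct. Then node N would need to be at both 2.8−0.7 = 2.1 V and 12−0.7 = 11.3 V, which is impossible.
Assume only D2 conducts: V_N = 12 − 0.7 = 11.3 V, so I_R = 11.3/3.3 = 3.42 mA.
Check D1: its anode-to-cathode voltage is 2.8 − 11.3 = -8.5 V < 0.7 V, so it is off. The assumption is consistent.

Only D2 conducts; I_R ≈ 3.4 mA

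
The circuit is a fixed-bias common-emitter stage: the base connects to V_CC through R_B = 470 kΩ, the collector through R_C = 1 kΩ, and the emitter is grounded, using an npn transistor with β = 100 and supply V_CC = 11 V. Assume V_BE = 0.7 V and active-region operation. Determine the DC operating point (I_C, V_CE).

Base loop: V_CC = I_B·R_B + V_BE, so I_B = (11 − 0.7)/470 kΩ = 0.0219 mA.
In the active region I_C = β·I_B = 100 × 0.0219 = 2.19 mA.
Collector loop: V_CE = V_CC − I_C·R_C = 11 − 2.19×1 = 8.81 V.
Since V_CE = 8.81 V > V_CE(sat) ≈ 0.2 V, the transistor is in the active region as assumed.

I_C ≈ 2.2 mA, V_CE ≈ 8.8 V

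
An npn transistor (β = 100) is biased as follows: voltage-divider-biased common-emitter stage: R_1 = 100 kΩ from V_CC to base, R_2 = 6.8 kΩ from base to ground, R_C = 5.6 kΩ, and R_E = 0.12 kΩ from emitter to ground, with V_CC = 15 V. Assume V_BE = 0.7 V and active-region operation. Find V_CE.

V_CE ≈ 7.1 V

Thevenize the base divider: V_Th = V_CC·R_2/(R_1+R_2) = 15×6.8/107 = 0.955 V, R_Th = R_1‖R_2 = 6.37 kΩ.
Base-emitter loop: V_Th = I_B·R_Th + V_BE + (β+1)I_B·R_E, so I_B = (0.955 − 0.7) / (6.37 + 101×0.12) = 0.0138 mA.
I_C = β·I_B = 100×0.0138 = 1.38 mA, and I_E = (β+1)I_B = 1.39 mA.
V_CE = V_CC − I_C·R_C − I_E·R_E = 15 − 1.38×5.6 − 1.39×0.12 = 7.11 V.
V_CE = 7.11 V > 0.2 V confirms active-region operation.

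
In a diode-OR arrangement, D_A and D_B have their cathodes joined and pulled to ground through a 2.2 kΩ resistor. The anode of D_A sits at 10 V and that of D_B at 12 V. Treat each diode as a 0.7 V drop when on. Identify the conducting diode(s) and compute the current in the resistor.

Assume both conduct. Then node N would need to be at both 10−0.7 = 9.3 V and 12−0.7 = 11.3 V, which is impossible.
Assume only D_B conducts: V_N = 12 − 0.7 = 11.3 V, so I_R = 11.3/2.2 = 5.14 mA.
Check D_A: its anode-to-cathode voltage is 10 − 11.3 = -1.3 V < 0.7 V, so it is off. The assumption is consistent.

Only D_B conducts; I_R ≈ 5.1 mA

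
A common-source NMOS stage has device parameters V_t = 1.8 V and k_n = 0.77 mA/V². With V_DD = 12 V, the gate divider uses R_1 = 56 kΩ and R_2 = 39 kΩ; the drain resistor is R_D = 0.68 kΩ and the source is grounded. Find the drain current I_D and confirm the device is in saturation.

V_G = V_DD·R_2/(R_1+R_2) = 12×39/95 = 4.93 V. With the source grounded, V_GS = V_G = 4.93 V.
Assume saturation: I_D = (k_n/2)(V_GS − V_t)² = (0.77/2)×(4.93 − 1.8)² = 0.385×3.13² = 3.76 mA.
V_DS = V_DD − I_D·R_D = 12 − 3.76×0.68 = 9.44 V.
Saturation requires V_DS ≥ V_GS − V_t = 3.13 V; 9.44 ≥ 3.13 ✓.

I_D ≈ 3.8 mA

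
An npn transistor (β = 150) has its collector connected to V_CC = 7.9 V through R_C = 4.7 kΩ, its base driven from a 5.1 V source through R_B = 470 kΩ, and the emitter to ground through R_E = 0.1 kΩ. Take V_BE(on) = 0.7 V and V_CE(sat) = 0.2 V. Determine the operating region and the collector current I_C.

active; I_C ≈ 1.4 mA

Assume active. Base-emitter loop: I_B = (V_BB − V_BE)/(R_B + (β+1)R_E) = (5.1 − 0.7)/(470 + 151×0.1) = 0.00907 mA.
I_C = β·I_B = 150×0.00907 = 1.36 mA.
V_CE = V_CC − I_C·R_C − I_E·R_E = 7.9 − 1.36×4.7 − 1.37×0.1 = 1.37 V > V_CE(sat), so the active-region assumption holds.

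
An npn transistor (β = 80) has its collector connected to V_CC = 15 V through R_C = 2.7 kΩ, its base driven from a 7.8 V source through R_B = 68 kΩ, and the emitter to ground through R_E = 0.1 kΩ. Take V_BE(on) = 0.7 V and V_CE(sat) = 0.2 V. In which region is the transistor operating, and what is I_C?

Assume active: I_B = (7.8 − 0.7)/(68 + 81×0.1) = 0.0933 mA, I_C = β·I_B = 7.46 mA.
Then V_CE = 15 − 7.46×2.7 − 7.56×0.1 = -5.91 V < 0.2 V — the active assumption fails.
Re-solve with V_CE = 0.2 V. KCL at the emitter: V_E/R_E = (V_BB−0.7−V_E)/R_B + (V_CC−0.2−V_E)/R_C, giving V_E = 0.538 V.
I_C = (V_CC − 0.2 − V_E)/R_C = (14.8 − 0.538)/2.7 = 5.28 mA.
Check: I_B = (7.1 − 0.538)/68 = 0.0965 mA, and β·I_B = 7.72 mA > I_C, confirming saturation.

saturation; I_C ≈ 5.3 mA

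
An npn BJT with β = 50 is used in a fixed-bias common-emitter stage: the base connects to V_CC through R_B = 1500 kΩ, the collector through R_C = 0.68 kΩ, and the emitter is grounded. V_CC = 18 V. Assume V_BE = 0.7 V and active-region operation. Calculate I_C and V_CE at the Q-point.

Base loop: V_CC = I_B·R_B + V_BE, so I_B = (18 − 0.7)/1500 kΩ = 0.0115 mA.
In the active region I_C = β·I_B = 50 × 0.0115 = 0.577 mA.
Collector loop: V_CE = V_CC − I_C·R_C = 18 − 0.577×0.68 = 17.6 V.
Since V_CE = 17.6 V > V_CE(sat) ≈ 0.2 V, the transistor is in the active region as assumed.

I_C ≈ 0.58 mA, V_CE ≈ 18 V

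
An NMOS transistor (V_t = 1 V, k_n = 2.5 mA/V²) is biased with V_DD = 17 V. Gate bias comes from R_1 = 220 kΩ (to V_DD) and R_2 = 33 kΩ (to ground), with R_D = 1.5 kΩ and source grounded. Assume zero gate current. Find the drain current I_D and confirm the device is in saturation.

I_D ≈ 1.9 mA

V_G = V_DD·R_2/(R_1+R_2) = 17×33/253 = 2.22 V. With the source grounded, V_GS = V_G = 2.22 V.
Assume saturation: I_D = (k_n/2)(V_GS − V_t)² = (2.5/2)×(2.22 − 1)² = 1.25×1.22² = 1.85 mA.
V_DS = V_DD − I_D·R_D = 17 − 1.85×1.5 = 14.2 V.
Saturation requires V_DS ≥ V_GS − V_t = 1.22 V; 14.2 ≥ 1.22 ✓.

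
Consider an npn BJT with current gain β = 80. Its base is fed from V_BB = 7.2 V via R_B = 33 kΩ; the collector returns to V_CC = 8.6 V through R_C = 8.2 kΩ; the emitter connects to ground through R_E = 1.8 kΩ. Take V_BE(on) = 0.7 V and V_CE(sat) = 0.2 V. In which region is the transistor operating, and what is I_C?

Assume active: I_B = (7.2 − 0.7)/(33 + 81×1.8) = 0.0364 mA, I_C = β·I_B = 2.91 mA.
Then V_CE = 8.6 − 2.91×8.2 − 2.94×1.8 = -20.5 V < 0.2 V — the active assumption fails.
Re-solve with V_CE = 0.2 V. KCL at the emitter: V_E/R_E = (V_BB−0.7−V_E)/R_B + (V_CC−0.2−V_E)/R_C, giving V_E = 1.73 V.
I_C = (V_CC − 0.2 − V_E)/R_C = (8.4 − 1.73)/8.2 = 0.814 mA.
Check: I_B = (6.5 − 1.73)/33 = 0.145 mA, and β·I_B = 11.6 mA > I_C, confirming saturation.

saturation; I_C ≈ 0.81 mA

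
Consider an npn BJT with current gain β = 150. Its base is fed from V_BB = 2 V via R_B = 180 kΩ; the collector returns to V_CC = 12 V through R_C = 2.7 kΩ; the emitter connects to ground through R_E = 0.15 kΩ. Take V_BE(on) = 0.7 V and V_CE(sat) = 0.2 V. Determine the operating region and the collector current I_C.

active; I_C ≈ 0.96 mA

Assume active. Base-emitter loop: I_B = (V_BB − V_BE)/(R_B + (β+1)R_E) = (2 − 0.7)/(180 + 151×0.15) = 0.00642 mA.
I_C = β·I_B = 150×0.00642 = 0.962 mA.
V_CE = V_CC − I_C·R_C − I_E·R_E = 12 − 0.962×2.7 − 0.969×0.15 = 9.26 V > V_CE(sat), so the active-region assumption holds.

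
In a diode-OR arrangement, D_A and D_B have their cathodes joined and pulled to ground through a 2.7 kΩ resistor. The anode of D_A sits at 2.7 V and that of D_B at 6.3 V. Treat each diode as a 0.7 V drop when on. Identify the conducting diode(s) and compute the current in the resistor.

Assume both conduct. Then node N would need to be at both 2.7−0.7 = 2 V and 6.3−0.7 = 5.6 V, which is impossible.
Assume only D_B conducts: V_N = 6.3 − 0.7 = 5.6 V, so I_R = 5.6/2.7 = 2.07 mA.
Check D_A: its anode-to-cathode voltage is 2.7 − 5.6 = -2.9 V < 0.7 V, so it is off. The assumption is consistent.

Only D_B conducts; I_R ≈ 2.1 mA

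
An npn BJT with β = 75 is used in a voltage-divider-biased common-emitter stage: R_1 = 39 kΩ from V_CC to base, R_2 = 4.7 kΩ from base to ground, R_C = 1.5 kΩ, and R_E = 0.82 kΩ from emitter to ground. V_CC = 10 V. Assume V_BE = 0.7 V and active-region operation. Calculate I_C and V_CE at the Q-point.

Thevenize the base divider: V_Th = V_CC·R_2/(R_1+R_2) = 10×4.7/43.7 = 1.08 V, R_Th = R_1‖R_2 = 4.19 kΩ.
Base-emitter loop: V_Th = I_B·R_Th + V_BE + (β+1)I_B·R_E, so I_B = (1.08 − 0.7) / (4.19 + 76×0.82) = 0.00565 mA.
I_C = β·I_B = 75×0.00565 = 0.423 mA, and I_E = (β+1)I_B = 0.429 mA.
V_CE = V_CC − I_C·R_C − I_E·R_E = 10 − 0.423×1.5 − 0.429×0.82 = 9.01 V.
V_CE = 9.01 V > 0.2 V confirms active-region operation.

I_C ≈ 0.42 mA, V_CE ≈ 9 V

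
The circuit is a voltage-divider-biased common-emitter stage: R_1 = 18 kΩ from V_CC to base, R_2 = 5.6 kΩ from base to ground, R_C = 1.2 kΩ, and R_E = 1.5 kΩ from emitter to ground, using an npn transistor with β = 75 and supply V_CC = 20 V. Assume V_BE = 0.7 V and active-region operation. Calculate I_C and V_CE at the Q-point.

I_C ≈ 2.6 mA, V_CE ≈ 13 V

Thevenize the base divider: V_Th = V_CC·R_2/(R_1+R_2) = 20×5.6/23.6 = 4.75 V, R_Th = R_1‖R_2 = 4.27 kΩ.
Base-emitter loop: V_Th = I_B·R_Th + V_BE + (β+1)I_B·R_E, so I_B = (4.75 − 0.7) / (4.27 + 76×1.5) = 0.0342 mA.
I_C = β·I_B = 75×0.0342 = 2.57 mA, and I_E = (β+1)I_B = 2.6 mA.
V_CE = V_CC − I_C·R_C − I_E·R_E = 20 − 2.57×1.2 − 2.6×1.5 = 13 V.
V_CE = 13 V > 0.2 V confirms active-region operation.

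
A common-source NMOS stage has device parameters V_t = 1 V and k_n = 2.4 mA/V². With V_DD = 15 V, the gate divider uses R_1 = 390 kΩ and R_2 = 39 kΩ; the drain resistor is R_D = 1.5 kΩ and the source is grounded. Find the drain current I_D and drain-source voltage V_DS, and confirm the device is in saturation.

V_G = V_DD·R_2/(R_1+R_2) = 15×39/429 = 1.36 V. With the source grounded, V_GS = V_G = 1.36 V.
Assume saturation: I_D = (k_n/2)(V_GS − V_t)² = (2.4/2)×(1.36 − 1)² = 1.2×0.364² = 0.159 mA.
V_DS = V_DD − I_D·R_D = 15 − 0.159×1.5 = 14.8 V.
Saturation requires V_DS ≥ V_GS − V_t = 0.364 V; 14.8 ≥ 0.364 ✓.

I_D ≈ 0.16 mA, V_DS ≈ 15 V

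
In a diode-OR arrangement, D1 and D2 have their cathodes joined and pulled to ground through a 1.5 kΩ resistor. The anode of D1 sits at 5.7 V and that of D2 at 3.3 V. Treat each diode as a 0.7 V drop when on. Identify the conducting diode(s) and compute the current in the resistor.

Assume both conduct. Then node N would need to be at both 5.7−0.7 = 5 V and 3.3−0.7 = 2.6 V, which is impossible.
Assume only D1 conducts: V_N = 5.7 − 0.7 = 5 V, so I_R = 5/1.5 = 3.33 mA.
Check D2: its anode-to-cathode voltage is 3.3 − 5 = -1.7 V < 0.7 V, so it is off. The assumption is consistent.

Only D1 conducts; I_R ≈ 3.3 mA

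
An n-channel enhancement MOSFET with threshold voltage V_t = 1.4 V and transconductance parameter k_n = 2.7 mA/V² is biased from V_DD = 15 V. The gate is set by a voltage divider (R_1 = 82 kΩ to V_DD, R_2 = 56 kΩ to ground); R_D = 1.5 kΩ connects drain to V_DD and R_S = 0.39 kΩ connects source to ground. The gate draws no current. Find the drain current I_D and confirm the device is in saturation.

I_D ≈ 6.4 mA

V_G = V_DD·R_2/(R_1+R_2) = 15×56/138 = 6.09 V.
Assume saturation: I_D = (k_n/2)(V_GS − V_t)² with V_GS = V_G − I_D·R_S = 6.09 − 0.39·I_D.
Substituting gives 0.205·I_D² − 5.94·I_D + 29.7 = 0, with roots I_D = 6.42 or 22.5 mA.
The root I_D = 22.5 mA gives V_GS = -2.68 V ≤ V_t, so take I_D = 6.42 mA.
Then V_GS = 3.58 V and V_DS = V_DD − I_D(R_D+R_S) = 15 − 6.42×1.89 = 2.86 V.
Saturation requires V_DS ≥ V_GS − V_t = 2.18 V; 2.86 ≥ 2.18 ✓.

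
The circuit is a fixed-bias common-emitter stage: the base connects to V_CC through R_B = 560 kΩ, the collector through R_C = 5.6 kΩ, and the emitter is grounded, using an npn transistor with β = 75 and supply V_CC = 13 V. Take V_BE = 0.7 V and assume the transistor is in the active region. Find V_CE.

Base loop: V_CC = I_B·R_B + V_BE, so I_B = (13 − 0.7)/560 kΩ = 0.022 mA.
In the active region I_C = β·I_B = 75 × 0.022 = 1.65 mA.
Collector loop: V_CE = V_CC − I_C·R_C = 13 − 1.65×5.6 = 3.78 V.
Since V_CE = 3.78 V > V_CE(sat) ≈ 0.2 V, the transistor is in the active region as assumed.

V_CE ≈ 3.8 V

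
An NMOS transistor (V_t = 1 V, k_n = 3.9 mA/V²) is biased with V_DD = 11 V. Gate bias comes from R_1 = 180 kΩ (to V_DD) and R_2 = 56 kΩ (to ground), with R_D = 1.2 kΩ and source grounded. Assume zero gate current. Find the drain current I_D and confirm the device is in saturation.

I_D ≈ 5.1 mA

V_G = V_DD·R_2/(R_1+R_2) = 11×56/236 = 2.61 V. With the source grounded, V_GS = V_G = 2.61 V.
Assume saturation: I_D = (k_n/2)(V_GS − V_t)² = (3.9/2)×(2.61 − 1)² = 1.95×1.61² = 5.06 mA.
V_DS = V_DD − I_D·R_D = 11 − 5.06×1.2 = 4.93 V.
Saturation requires V_DS ≥ V_GS − V_t = 1.61 V; 4.93 ≥ 1.61 ✓.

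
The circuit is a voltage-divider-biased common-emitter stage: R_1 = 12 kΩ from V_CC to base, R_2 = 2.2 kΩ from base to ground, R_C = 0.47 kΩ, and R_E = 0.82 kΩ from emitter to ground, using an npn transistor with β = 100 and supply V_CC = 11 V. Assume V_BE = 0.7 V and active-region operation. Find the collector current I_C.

Thevenize the base divider: V_Th = V_CC·R_2/(R_1+R_2) = 11×2.2/14.2 = 1.7 V, R_Th = R_1‖R_2 = 1.86 kΩ.
Base-emitter loop: V_Th = I_B·R_Th + V_BE + (β+1)I_B·R_E, so I_B = (1.7 − 0.7) / (1.86 + 101×0.82) = 0.0119 mA.
I_C = β·I_B = 100×0.0119 = 1.19 mA, and I_E = (β+1)I_B = 1.2 mA.
V_CE = V_CC − I_C·R_C − I_E·R_E = 11 − 1.19×0.47 − 1.2×0.82 = 9.46 V.
V_CE = 9.46 V > 0.2 V confirms active-region operation.

I_C ≈ 1.2 mA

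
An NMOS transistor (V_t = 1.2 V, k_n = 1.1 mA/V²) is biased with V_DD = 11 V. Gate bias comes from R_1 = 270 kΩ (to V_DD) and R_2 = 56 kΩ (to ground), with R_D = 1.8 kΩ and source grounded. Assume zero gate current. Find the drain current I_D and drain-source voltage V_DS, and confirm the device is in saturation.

I_D ≈ 0.26 mA, V_DS ≈ 11 V

V_G = V_DD·R_2/(R_1+R_2) = 11×56/326 = 1.89 V. With the source grounded, V_GS = V_G = 1.89 V.
Assume saturation: I_D = (k_n/2)(V_GS − V_t)² = (1.1/2)×(1.89 − 1.2)² = 0.55×0.69² = 0.262 mA.
V_DS = V_DD − I_D·R_D = 11 − 0.262×1.8 = 10.5 V.
Saturation requires V_DS ≥ V_GS − V_t = 0.69 V; 10.5 ≥ 0.69 ✓.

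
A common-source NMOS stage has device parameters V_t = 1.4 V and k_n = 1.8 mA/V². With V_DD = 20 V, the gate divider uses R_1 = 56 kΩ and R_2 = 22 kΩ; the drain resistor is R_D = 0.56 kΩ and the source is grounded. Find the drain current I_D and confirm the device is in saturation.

I_D ≈ 16 mA

V_G = V_DD·R_2/(R_1+R_2) = 20×22/78 = 5.64 V. With the source grounded, V_GS = V_G = 5.64 V.
Assume saturation: I_D = (k_n/2)(V_GS − V_t)² = (1.8/2)×(5.64 − 1.4)² = 0.9×4.24² = 16.2 mA.
V_DS = V_DD − I_D·R_D = 20 − 16.2×0.56 = 10.9 V.
Saturation requires V_DS ≥ V_GS − V_t = 4.24 V; 10.9 ≥ 4.24 ✓.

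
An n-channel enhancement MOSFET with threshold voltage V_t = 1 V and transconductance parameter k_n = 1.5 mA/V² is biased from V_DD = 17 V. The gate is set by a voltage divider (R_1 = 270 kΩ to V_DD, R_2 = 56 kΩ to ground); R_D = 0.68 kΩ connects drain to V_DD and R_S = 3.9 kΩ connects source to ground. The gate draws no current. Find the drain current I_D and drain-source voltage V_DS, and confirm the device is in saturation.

V_G = V_DD·R_2/(R_1+R_2) = 17×56/326 = 2.92 V.
Assume saturation: I_D = (k_n/2)(V_GS − V_t)² with V_GS = V_G − I_D·R_S = 2.92 − 3.9·I_D.
Substituting gives 11.4·I_D² − 12.2·I_D + 2.77 = 0, with roots I_D = 0.324 or 0.749 mA.
The root I_D = 0.749 mA gives V_GS = 0.000981 V ≤ V_t, so take I_D = 0.324 mA.
Then V_GS = 1.66 V and V_DS = V_DD − I_D(R_D+R_S) = 17 − 0.324×4.58 = 15.5 V.
Saturation requires V_DS ≥ V_GS − V_t = 0.657 V; 15.5 ≥ 0.657 ✓.

I_D ≈ 0.32 mA, V_DS ≈ 16 V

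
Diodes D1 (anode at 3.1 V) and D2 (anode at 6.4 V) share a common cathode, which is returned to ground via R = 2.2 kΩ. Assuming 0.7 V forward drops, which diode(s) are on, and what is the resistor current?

Only D2 conducts; I_R ≈ 2.6 mA

Assume both conduct. Then node N would need to be at both 3.1−0.7 = 2.4 V and 6.4−0.7 = 5.7 V, which is impossible.
Assume only D2 conducts: V_N = 6.4 − 0.7 = 5.7 V, so I_R = 5.7/2.2 = 2.59 mA.
Check D1: its anode-to-cathode voltage is 3.1 − 5.7 = -2.6 V < 0.7 V, so it is off. The assumption is consistent.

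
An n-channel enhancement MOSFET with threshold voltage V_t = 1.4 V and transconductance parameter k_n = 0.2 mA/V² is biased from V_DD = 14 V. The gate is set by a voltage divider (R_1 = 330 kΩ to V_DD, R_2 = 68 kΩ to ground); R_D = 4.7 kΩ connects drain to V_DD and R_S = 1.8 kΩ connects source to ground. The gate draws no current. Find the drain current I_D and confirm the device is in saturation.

I_D ≈ 0.074 mA

V_G = V_DD·R_2/(R_1+R_2) = 14×68/398 = 2.39 V.
Assume saturation: I_D = (k_n/2)(V_GS − V_t)² with V_GS = V_G − I_D·R_S = 2.39 − 1.8·I_D.
Substituting gives 0.324·I_D² − 1.36·I_D + 0.0984 = 0, with roots I_D = 0.0738 or 4.11 mA.
The root I_D = 4.11 mA gives V_GS = -5.01 V ≤ V_t, so take I_D = 0.0738 mA.
Then V_GS = 2.26 V and V_DS = V_DD − I_D(R_D+R_S) = 14 − 0.0738×6.5 = 13.5 V.
Saturation requires V_DS ≥ V_GS − V_t = 0.859 V; 13.5 ≥ 0.859 ✓.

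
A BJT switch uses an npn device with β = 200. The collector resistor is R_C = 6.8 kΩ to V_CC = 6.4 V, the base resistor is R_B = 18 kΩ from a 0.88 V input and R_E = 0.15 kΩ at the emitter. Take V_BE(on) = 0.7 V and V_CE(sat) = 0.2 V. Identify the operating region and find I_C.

active; I_C ≈ 0.75 mA

Assume active. Base-emitter loop: I_B = (V_BB − V_BE)/(R_B + (β+1)R_E) = (0.88 − 0.7)/(18 + 201×0.15) = 0.00374 mA.
I_C = β·I_B = 200×0.00374 = 0.748 mA.
V_CE = V_CC − I_C·R_C − I_E·R_E = 6.4 − 0.748×6.8 − 0.751×0.15 = 1.2 V > V_CE(sat), so the active-region assumption holds.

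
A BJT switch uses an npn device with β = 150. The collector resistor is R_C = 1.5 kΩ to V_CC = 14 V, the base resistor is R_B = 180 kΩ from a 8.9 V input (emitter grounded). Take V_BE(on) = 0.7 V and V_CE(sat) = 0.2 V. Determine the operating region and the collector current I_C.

Assume active. Base-emitter loop: I_B = (V_BB − V_BE)/R_B = (8.9 − 0.7)/180 = 0.0456 mA.
I_C = β·I_B = 150×0.0456 = 6.83 mA.
V_CE = V_CC − I_C·R_C = 14 − 6.83×1.5 = 3.75 V > V_CE(sat), so the active-region assumption holds.

active; I_C ≈ 6.8 mA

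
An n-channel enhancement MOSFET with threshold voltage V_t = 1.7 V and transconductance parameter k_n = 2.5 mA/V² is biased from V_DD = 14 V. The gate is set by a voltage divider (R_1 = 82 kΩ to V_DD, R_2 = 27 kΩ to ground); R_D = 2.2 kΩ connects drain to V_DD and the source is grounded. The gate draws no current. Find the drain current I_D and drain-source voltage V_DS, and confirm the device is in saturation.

I_D ≈ 3.9 mA, V_DS ≈ 5.4 V

V_G = V_DD·R_2/(R_1+R_2) = 14×27/109 = 3.47 V. With the source grounded, V_GS = V_G = 3.47 V.
Assume saturation: I_D = (k_n/2)(V_GS − V_t)² = (2.5/2)×(3.47 − 1.7)² = 1.25×1.77² = 3.91 mA.
V_DS = V_DD − I_D·R_D = 14 − 3.91×2.2 = 5.41 V.
Saturation requires V_DS ≥ V_GS − V_t = 1.77 V; 5.41 ≥ 1.77 ✓.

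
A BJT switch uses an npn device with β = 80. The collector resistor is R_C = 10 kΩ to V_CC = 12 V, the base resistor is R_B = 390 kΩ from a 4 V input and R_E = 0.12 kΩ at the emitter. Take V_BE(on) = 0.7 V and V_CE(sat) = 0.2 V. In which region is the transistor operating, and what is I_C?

active; I_C ≈ 0.66 mA

Assume active. Base-emitter loop: I_B = (V_BB − V_BE)/(R_B + (β+1)R_E) = (4 − 0.7)/(390 + 81×0.12) = 0.00826 mA.
I_C = β·I_B = 80×0.00826 = 0.66 mA.
V_CE = V_CC − I_C·R_C − I_E·R_E = 12 − 0.66×10 − 0.669×0.12 = 5.32 V > V_CE(sat), so the active-region assumption holds.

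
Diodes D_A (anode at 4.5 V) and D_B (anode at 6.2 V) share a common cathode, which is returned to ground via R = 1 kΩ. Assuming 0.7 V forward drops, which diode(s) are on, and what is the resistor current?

Only D_B conducts; I_R ≈ 5.5 mA

Assume both conduct. Then node N would need to be at both 4.5−0.7 = 3.8 V and 6.2−0.7 = 5.5 V, which is impossible.
Assume only D_B conducts: V_N = 6.2 − 0.7 = 5.5 V, so I_R = 5.5/1 = 5.5 mA.
Check D_A: its anode-to-cathode voltage is 4.5 − 5.5 = -1 V < 0.7 V, so it is off. The assumption is consistent.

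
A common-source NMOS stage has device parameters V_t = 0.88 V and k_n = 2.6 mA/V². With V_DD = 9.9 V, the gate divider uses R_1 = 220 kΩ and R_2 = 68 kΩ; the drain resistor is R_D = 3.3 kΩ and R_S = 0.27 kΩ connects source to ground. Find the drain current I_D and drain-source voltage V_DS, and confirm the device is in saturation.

V_G = V_DD·R_2/(R_1+R_2) = 9.9×68/288 = 2.34 V.
Assume saturation: I_D = (k_n/2)(V_GS − V_t)² with V_GS = V_G − I_D·R_S = 2.34 − 0.27·I_D.
Substituting gives 0.0948·I_D² − 2.02·I_D + 2.76 = 0, with roots I_D = 1.47 or 19.9 mA.
The root I_D = 19.9 mA gives V_GS = -3.03 V ≤ V_t, so take I_D = 1.47 mA.
Then V_GS = 1.94 V and V_DS = V_DD − I_D(R_D+R_S) = 9.9 − 1.47×3.57 = 4.67 V.
Saturation requires V_DS ≥ V_GS − V_t = 1.06 V; 4.67 ≥ 1.06 ✓.

I_D ≈ 1.5 mA, V_DS ≈ 4.7 V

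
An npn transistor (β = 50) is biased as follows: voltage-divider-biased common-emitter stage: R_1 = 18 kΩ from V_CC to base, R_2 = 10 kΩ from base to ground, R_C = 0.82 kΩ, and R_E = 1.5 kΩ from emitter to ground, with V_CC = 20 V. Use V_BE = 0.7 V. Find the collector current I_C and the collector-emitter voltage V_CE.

I_C ≈ 3.9 mA, V_CE ≈ 11 V

Thevenize the base divider: V_Th = V_CC·R_2/(R_1+R_2) = 20×10/28 = 7.14 V, R_Th = R_1‖R_2 = 6.43 kΩ.
Base-emitter loop: V_Th = I_B·R_Th + V_BE + (β+1)I_B·R_E, so I_B = (7.14 − 0.7) / (6.43 + 51×1.5) = 0.0777 mA.
I_C = β·I_B = 50×0.0777 = 3.88 mA, and I_E = (β+1)I_B = 3.96 mA.
V_CE = V_CC − I_C·R_C − I_E·R_E = 20 − 3.88×0.82 − 3.96×1.5 = 10.9 V.
V_CE = 10.9 V > 0.2 V confirms active-region operation.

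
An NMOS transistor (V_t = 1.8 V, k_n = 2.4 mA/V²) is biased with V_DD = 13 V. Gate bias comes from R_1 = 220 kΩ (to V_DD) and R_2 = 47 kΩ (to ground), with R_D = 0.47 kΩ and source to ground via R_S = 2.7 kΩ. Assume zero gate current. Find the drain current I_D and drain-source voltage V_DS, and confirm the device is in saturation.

V_G = V_DD·R_2/(R_1+R_2) = 13×47/267 = 2.29 V.
Assume saturation: I_D = (k_n/2)(V_GS − V_t)² with V_GS = V_G − I_D·R_S = 2.29 − 2.7·I_D.
Substituting gives 8.75·I_D² − 4.16·I_D + 0.286 = 0, with roots I_D = 0.0833 or 0.393 mA.
The root I_D = 0.393 mA gives V_GS = 1.23 V ≤ V_t, so take I_D = 0.0833 mA.
Then V_GS = 2.06 V and V_DS = V_DD − I_D(R_D+R_S) = 13 − 0.0833×3.17 = 12.7 V.
Saturation requires V_DS ≥ V_GS − V_t = 0.263 V; 12.7 ≥ 0.263 ✓.

I_D ≈ 0.083 mA, V_DS ≈ 13 V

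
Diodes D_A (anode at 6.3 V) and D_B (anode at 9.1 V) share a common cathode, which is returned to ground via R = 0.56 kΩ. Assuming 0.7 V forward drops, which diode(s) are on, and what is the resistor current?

Assume both conduct. Then node N would need to be at both 6.3−0.7 = 5.6 V and 9.1−0.7 = 8.4 V, which is impossible.
Assume only D_B conducts: V_N = 9.1 − 0.7 = 8.4 V, so I_R = 8.4/0.56 = 15 mA.
Check D_A: its anode-to-cathode voltage is 6.3 − 8.4 = -2.1 V < 0.7 V, so it is off. The assumption is consistent.

Only D_B conducts; I_R ≈ 15 mA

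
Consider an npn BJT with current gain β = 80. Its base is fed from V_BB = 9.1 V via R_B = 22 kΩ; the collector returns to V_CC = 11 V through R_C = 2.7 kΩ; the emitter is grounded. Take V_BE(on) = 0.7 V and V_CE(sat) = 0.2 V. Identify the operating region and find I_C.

Assume active: I_B = (9.1 − 0.7)/22 = 0.382 mA, giving I_C = β·I_B = 30.5 mA.
But then V_CE = 11 − 30.5×2.7 = -71.5 V < V_CE(sat) = 0.2 V — impossible in the active region.
So the transistor is saturated. With V_CE = 0.2 V, I_C = (V_CC − 0.2)/R_C = 10.8/2.7 = 4 mA.
Check: β·I_B = 30.5 mA > I_C = 4 mA, confirming saturation.

saturation; I_C ≈ 4 mA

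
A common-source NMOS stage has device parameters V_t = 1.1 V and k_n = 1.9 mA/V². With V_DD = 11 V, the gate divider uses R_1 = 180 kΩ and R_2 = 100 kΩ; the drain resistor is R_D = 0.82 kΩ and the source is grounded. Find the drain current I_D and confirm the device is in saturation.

V_G = V_DD·R_2/(R_1+R_2) = 11×100/280 = 3.93 V. With the source grounded, V_GS = V_G = 3.93 V.
Assume saturation: I_D = (k_n/2)(V_GS − V_t)² = (1.9/2)×(3.93 − 1.1)² = 0.95×2.83² = 7.6 mA.
V_DS = V_DD − I_D·R_D = 11 − 7.6×0.82 = 4.77 V.
Saturation requires V_DS ≥ V_GS − V_t = 2.83 V; 4.77 ≥ 2.83 ✓.

I_D ≈ 7.6 mA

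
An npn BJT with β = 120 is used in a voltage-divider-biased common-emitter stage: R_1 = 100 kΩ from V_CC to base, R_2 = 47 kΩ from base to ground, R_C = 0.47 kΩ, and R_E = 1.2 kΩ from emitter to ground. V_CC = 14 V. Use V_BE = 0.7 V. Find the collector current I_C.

I_C ≈ 2.6 mA

Thevenize the base divider: V_Th = V_CC·R_2/(R_1+R_2) = 14×47/147 = 4.48 V, R_Th = R_1‖R_2 = 32 kΩ.
Base-emitter loop: V_Th = I_B·R_Th + V_BE + (β+1)I_B·R_E, so I_B = (4.48 − 0.7) / (32 + 121×1.2) = 0.0213 mA.
I_C = β·I_B = 120×0.0213 = 2.56 mA, and I_E = (β+1)I_B = 2.58 mA.
V_CE = V_CC − I_C·R_C − I_E·R_E = 14 − 2.56×0.47 − 2.58×1.2 = 9.7 V.
V_CE = 9.7 V > 0.2 V confirms active-region operation.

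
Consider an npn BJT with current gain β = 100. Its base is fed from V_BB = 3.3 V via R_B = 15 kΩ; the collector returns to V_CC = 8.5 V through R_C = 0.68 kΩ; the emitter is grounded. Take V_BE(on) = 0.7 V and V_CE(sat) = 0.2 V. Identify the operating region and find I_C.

saturation; I_C ≈ 12 mA

Assume active: I_B = (3.3 − 0.7)/15 = 0.173 mA, giving I_C = β·I_B = 17.3 mA.
But then V_CE = 8.5 − 17.3×0.68 = -3.29 V < V_CE(sat) = 0.2 V — impossible in the active region.
So the transistor is saturated. With V_CE = 0.2 V, I_C = (V_CC − 0.2)/R_C = 8.3/0.68 = 12.2 mA.
Check: β·I_B = 17.3 mA > I_C = 12.2 mA, confirming saturation.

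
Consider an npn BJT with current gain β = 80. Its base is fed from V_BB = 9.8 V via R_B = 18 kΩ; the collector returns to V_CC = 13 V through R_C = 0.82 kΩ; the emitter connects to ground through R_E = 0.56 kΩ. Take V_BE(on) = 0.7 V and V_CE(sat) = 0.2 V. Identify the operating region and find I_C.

Assume active: I_B = (9.8 − 0.7)/(18 + 81×0.56) = 0.144 mA, I_C = β·I_B = 11.5 mA.
Then V_CE = 13 − 11.5×0.82 − 11.6×0.56 = -2.94 V < 0.2 V — the active assumption fails.
Re-solve with V_CE = 0.2 V. KCL at the emitter: V_E/R_E = (V_BB−0.7−V_E)/R_B + (V_CC−0.2−V_E)/R_C, giving V_E = 5.27 V.
I_C = (V_CC − 0.2 − V_E)/R_C = (12.8 − 5.27)/0.82 = 9.19 mA.
Check: I_B = (9.1 − 5.27)/18 = 0.213 mA, and β·I_B = 17 mA > I_C, confirming saturation.

saturation; I_C ≈ 9.2 mA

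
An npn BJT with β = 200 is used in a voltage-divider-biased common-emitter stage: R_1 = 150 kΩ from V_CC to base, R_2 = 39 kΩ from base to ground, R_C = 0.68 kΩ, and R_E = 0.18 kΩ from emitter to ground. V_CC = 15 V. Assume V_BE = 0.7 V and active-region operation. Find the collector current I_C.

I_C ≈ 7.1 mA

Thevenize the base divider: V_Th = V_CC·R_2/(R_1+R_2) = 15×39/189 = 3.1 V, R_Th = R_1‖R_2 = 31 kΩ.
Base-emitter loop: V_Th = I_B·R_Th + V_BE + (β+1)I_B·R_E, so I_B = (3.1 − 0.7) / (31 + 201×0.18) = 0.0357 mA.
I_C = β·I_B = 200×0.0357 = 7.14 mA, and I_E = (β+1)I_B = 7.17 mA.
V_CE = V_CC − I_C·R_C − I_E·R_E = 15 − 7.14×0.68 − 7.17×0.18 = 8.86 V.
V_CE = 8.86 V > 0.2 V confirms active-region operation.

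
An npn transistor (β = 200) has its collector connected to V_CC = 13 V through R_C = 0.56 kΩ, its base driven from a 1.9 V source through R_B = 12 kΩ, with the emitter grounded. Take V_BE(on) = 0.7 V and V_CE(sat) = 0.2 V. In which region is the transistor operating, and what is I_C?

Assume active. Base-emitter loop: I_B = (V_BB − V_BE)/R_B = (1.9 − 0.7)/12 = 0.1 mA.
I_C = β·I_B = 200×0.1 = 20 mA.
V_CE = V_CC − I_C·R_C = 13 − 20×0.56 = 1.8 V > V_CE(sat), so the active-region assumption holds.

active; I_C ≈ 20 mA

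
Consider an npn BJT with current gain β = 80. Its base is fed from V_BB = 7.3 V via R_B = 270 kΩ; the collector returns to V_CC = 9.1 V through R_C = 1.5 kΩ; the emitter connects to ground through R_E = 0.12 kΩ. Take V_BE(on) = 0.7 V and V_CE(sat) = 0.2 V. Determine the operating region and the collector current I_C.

Assume active. Base-emitter loop: I_B = (V_BB − V_BE)/(R_B + (β+1)R_E) = (7.3 − 0.7)/(270 + 81×0.12) = 0.0236 mA.
I_C = β·I_B = 80×0.0236 = 1.89 mA.
V_CE = V_CC − I_C·R_C − I_E·R_E = 9.1 − 1.89×1.5 − 1.91×0.12 = 6.04 V > V_CE(sat), so the active-region assumption holds.

active; I_C ≈ 1.9 mA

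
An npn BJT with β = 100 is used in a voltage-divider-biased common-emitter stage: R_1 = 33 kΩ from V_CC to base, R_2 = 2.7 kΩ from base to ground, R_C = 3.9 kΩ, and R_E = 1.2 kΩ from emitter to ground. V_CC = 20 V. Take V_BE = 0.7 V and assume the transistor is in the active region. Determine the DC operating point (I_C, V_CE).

Thevenize the base divider: V_Th = V_CC·R_2/(R_1+R_2) = 20×2.7/35.7 = 1.51 V, R_Th = R_1‖R_2 = 2.5 kΩ.
Base-emitter loop: V_Th = I_B·R_Th + V_BE + (β+1)I_B·R_E, so I_B = (1.51 − 0.7) / (2.5 + 101×1.2) = 0.00657 mA.
I_C = β·I_B = 100×0.00657 = 0.657 mA, and I_E = (β+1)I_B = 0.664 mA.
V_CE = V_CC − I_C·R_C − I_E·R_E = 20 − 0.657×3.9 − 0.664×1.2 = 16.6 V.
V_CE = 16.6 V > 0.2 V confirms active-region operation.

I_C ≈ 0.66 mA, V_CE ≈ 17 V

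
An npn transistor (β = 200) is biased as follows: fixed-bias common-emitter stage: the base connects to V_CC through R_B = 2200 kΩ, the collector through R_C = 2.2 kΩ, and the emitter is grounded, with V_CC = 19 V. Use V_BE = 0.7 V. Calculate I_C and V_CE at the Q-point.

I_C ≈ 1.7 mA, V_CE ≈ 15 V

Base loop: V_CC = I_B·R_B + V_BE, so I_B = (19 − 0.7)/2200 kΩ = 0.00832 mA.
In the active region I_C = β·I_B = 200 × 0.00832 = 1.66 mA.
Collector loop: V_CE = V_CC − I_C·R_C = 19 − 1.66×2.2 = 15.3 V.
Since V_CE = 15.3 V > V_CE(sat) ≈ 0.2 V, the transistor is in the active region as assumed.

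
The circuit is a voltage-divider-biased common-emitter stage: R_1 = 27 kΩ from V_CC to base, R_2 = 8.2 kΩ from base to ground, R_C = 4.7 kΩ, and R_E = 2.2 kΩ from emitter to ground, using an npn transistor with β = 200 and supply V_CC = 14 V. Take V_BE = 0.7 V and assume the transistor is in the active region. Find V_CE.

V_CE ≈ 6.1 V

Thevenize the base divider: V_Th = V_CC·R_2/(R_1+R_2) = 14×8.2/35.2 = 3.26 V, R_Th = R_1‖R_2 = 6.29 kΩ.
Base-emitter loop: V_Th = I_B·R_Th + V_BE + (β+1)I_B·R_E, so I_B = (3.26 − 0.7) / (6.29 + 201×2.2) = 0.00571 mA.
I_C = β·I_B = 200×0.00571 = 1.14 mA, and I_E = (β+1)I_B = 1.15 mA.
V_CE = V_CC − I_C·R_C − I_E·R_E = 14 − 1.14×4.7 − 1.15×2.2 = 6.11 V.
V_CE = 6.11 V > 0.2 V confirms active-region operation.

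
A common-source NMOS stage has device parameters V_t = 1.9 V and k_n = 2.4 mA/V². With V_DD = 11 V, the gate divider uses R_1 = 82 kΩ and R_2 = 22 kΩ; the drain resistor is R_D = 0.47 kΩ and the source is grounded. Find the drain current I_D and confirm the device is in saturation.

V_G = V_DD·R_2/(R_1+R_2) = 11×22/104 = 2.33 V. With the source grounded, V_GS = V_G = 2.33 V.
Assume saturation: I_D = (k_n/2)(V_GS − V_t)² = (2.4/2)×(2.33 − 1.9)² = 1.2×0.427² = 0.219 mA.
V_DS = V_DD − I_D·R_D = 11 − 0.219×0.47 = 10.9 V.
Saturation requires V_DS ≥ V_GS − V_t = 0.427 V; 10.9 ≥ 0.427 ✓.

I_D ≈ 0.22 mA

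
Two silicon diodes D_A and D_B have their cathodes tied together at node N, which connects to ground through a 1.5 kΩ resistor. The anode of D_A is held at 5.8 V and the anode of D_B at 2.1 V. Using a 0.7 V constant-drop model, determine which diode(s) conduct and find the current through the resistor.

Assume both conduct. Then node N would need to be at both 5.8−0.7 = 5.1 V and 2.1−0.7 = 1.4 V, which is impossible.
Assume only D_A conducts: V_N = 5.8 − 0.7 = 5.1 V, so I_R = 5.1/1.5 = 3.4 mA.
Check D_B: its anode-to-cathode voltage is 2.1 − 5.1 = -3 V < 0.7 V, so it is off. The assumption is consistent.

Only D_A conducts; I_R ≈ 3.4 mA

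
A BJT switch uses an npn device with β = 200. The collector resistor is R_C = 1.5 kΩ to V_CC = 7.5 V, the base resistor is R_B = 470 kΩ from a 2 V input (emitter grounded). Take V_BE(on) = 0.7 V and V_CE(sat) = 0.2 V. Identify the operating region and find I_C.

active; I_C ≈ 0.55 mA

Assume active. Base-emitter loop: I_B = (V_BB − V_BE)/R_B = (2 − 0.7)/470 = 0.00277 mA.
I_C = β·I_B = 200×0.00277 = 0.553 mA.
V_CE = V_CC − I_C·R_C = 7.5 − 0.553×1.5 = 6.67 V > V_CE(sat), so the active-region assumption holds.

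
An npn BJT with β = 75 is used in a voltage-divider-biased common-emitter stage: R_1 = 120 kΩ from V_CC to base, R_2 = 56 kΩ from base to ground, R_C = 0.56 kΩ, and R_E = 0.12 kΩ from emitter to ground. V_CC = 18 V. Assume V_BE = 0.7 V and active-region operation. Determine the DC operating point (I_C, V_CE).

I_C ≈ 8 mA, V_CE ≈ 13 V

Thevenize the base divider: V_Th = V_CC·R_2/(R_1+R_2) = 18×56/176 = 5.73 V, R_Th = R_1‖R_2 = 38.2 kΩ.
Base-emitter loop: V_Th = I_B·R_Th + V_BE + (β+1)I_B·R_E, so I_B = (5.73 − 0.7) / (38.2 + 76×0.12) = 0.106 mA.
I_C = β·I_B = 75×0.106 = 7.97 mA, and I_E = (β+1)I_B = 8.08 mA.
V_CE = V_CC − I_C·R_C − I_E·R_E = 18 − 7.97×0.56 − 8.08×0.12 = 12.6 V.
V_CE = 12.6 V > 0.2 V confirms active-region operation.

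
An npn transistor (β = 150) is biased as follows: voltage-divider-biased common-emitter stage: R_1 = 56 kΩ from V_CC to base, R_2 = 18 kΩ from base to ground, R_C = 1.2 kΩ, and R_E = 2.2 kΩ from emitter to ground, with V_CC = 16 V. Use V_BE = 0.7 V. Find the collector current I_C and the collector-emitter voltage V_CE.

I_C ≈ 1.4 mA, V_CE ≈ 11 V

Thevenize the base divider: V_Th = V_CC·R_2/(R_1+R_2) = 16×18/74 = 3.89 V, R_Th = R_1‖R_2 = 13.6 kΩ.
Base-emitter loop: V_Th = I_B·R_Th + V_BE + (β+1)I_B·R_E, so I_B = (3.89 − 0.7) / (13.6 + 151×2.2) = 0.00923 mA.
I_C = β·I_B = 150×0.00923 = 1.38 mA, and I_E = (β+1)I_B = 1.39 mA.
V_CE = V_CC − I_C·R_C − I_E·R_E = 16 − 1.38×1.2 − 1.39×2.2 = 11.3 V.
V_CE = 11.3 V > 0.2 V confirms active-region operation.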